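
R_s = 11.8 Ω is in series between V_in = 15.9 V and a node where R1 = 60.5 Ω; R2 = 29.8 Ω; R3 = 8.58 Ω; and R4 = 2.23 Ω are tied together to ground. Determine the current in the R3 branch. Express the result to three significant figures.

Equivalent of the parallel group: R_p = 1.626 Ω.
Node voltage V_A = V_in · R_p/(R_s + R_p) = 15.9 × 0.1211 = 1.925 V.
I(R3) = V_A / R3 = 1.925/8.58 = 0.2244 A.

I ≈ 0.224 A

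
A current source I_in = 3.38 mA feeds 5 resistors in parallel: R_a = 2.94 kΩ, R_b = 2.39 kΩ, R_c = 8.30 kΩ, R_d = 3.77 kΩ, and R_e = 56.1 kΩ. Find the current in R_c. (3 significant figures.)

Conductances: ΣG = 1/2.94 + 1/2.39 + 1/8.30 + 1/3.77 + 1/56.1 = 1.162 (1/kΩ).
By the current-divider rule, I = I_in · G_k/ΣG = 3.38 × 0.1037 = 0.3504 mA.

I ≈ 0.350 mA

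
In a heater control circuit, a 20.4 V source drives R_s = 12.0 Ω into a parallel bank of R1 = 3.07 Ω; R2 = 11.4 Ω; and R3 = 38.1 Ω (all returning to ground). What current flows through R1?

I ≈ 1.06 A

Parallel bank: R_p = 1/(1/3.07 + 1/11.4 + 1/38.1) = 2.274 Ω.
V_A by voltage divider: V_A = 20.4 × 2.274/(12.0 + 2.274) = 3.250 V.
I(R1) = V_A / R1 = 3.250/3.07 = 1.059 A.
(Check via current divider: I_total = 1.429 A; share G_k/ΣG = 0.7408 → same result.)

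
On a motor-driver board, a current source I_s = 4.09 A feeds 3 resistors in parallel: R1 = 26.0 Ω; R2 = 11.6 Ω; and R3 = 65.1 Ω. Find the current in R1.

Conductances: ΣG = 1/26.0 + 1/11.6 + 1/65.1 = 0.1400 (1/Ω).
Current divider: I(R1) = I_s · G_k/ΣG = 4.09 × (0.03846/0.1400) = 4.09 × 0.2747 = 1.123 A.

I ≈ 1.12 A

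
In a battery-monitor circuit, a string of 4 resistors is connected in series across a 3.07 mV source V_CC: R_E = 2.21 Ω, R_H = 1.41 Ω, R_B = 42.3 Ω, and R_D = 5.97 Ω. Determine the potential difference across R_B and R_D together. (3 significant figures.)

Total series resistance ΣR = 2.21 + 1.41 + 42.3 + 5.97 = 51.89 Ω.
R_{R_B..R_D} = 42.3 + 5.97 = 48.27 Ω.
Voltage divider: V = V_CC · (48.27 / 51.89) = 3.07 × 0.9302 = 2.856 mV.

V ≈ 2.86 mV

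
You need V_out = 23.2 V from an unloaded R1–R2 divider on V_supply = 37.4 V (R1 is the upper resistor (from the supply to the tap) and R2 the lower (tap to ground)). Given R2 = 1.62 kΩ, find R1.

Required fraction k = V_out/V_supply = 0.6203.
R1 = R2·(1/k − 1) = 1.62 × 0.6121 = 0.9916 kΩ.

R1 ≈ 0.992 kΩ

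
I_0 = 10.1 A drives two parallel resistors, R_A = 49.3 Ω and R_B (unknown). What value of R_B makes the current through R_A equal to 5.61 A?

The fraction through R_A equals R_B/(R_A+R_B).
5.61/10.1 = R_B/(R_A + R_B) → R_B = R_A · (0.5554)/(1 − 0.5554) = 49.3 × 1.249 = 61.60 Ω.

R_B ≈ 61.6 Ω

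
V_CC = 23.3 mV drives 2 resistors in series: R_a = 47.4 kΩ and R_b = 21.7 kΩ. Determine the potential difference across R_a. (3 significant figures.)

V ≈ 16.0 mV

ΣR = 47.4 + 21.7 = 69.10 kΩ.
By the voltage-divider rule, V = 23.3 × 47.40/69.10 = 15.98 mV.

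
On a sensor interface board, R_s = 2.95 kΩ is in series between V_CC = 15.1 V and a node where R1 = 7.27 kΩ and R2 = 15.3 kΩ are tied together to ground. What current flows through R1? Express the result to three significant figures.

Combine the parallel branches: R_p = (1/7.27 + 1/15.3)⁻¹ = 4.928 kΩ.
V_A = 15.1 × 4.928/7.878 = 9.446 V.
Branch current I = V_A/R1 = 9.446/7.27 = 1.299 mA.

I ≈ 1.30 mA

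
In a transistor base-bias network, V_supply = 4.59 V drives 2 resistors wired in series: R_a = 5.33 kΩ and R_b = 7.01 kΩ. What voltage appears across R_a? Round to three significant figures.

V ≈ 1.98 V

ΣR = 5.33 + 7.01 = 12.34 kΩ.
Voltage divider: V = V_supply · (5.330 / 12.34) = 4.59 × 0.4319 = 1.983 V.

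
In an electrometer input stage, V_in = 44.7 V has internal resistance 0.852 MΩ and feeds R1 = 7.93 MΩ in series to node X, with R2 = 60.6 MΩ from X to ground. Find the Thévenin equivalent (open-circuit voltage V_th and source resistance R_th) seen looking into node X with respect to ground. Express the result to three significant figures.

V_th ≈ 39.0 V, R_th ≈ 7.67 MΩ

R1' = 0.852 + 7.93 = 8.782 MΩ (source resistance + R1).
V_th is the unloaded tap voltage: V_in · R2/(R1'+R2) = 44.7 × 0.8734 = 39.04 V.
With V_in suppressed (replaced by a short), R_th = R1' ‖ R2 = (8.782 × 60.6)/(8.782 + 60.6) = 7.670 MΩ.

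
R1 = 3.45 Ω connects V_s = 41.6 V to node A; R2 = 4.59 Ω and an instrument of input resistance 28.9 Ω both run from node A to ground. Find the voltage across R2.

V_out ≈ 22.2 V

First combine the lower leg with the load: R2 ‖ R_L = 3.961 Ω.
Now apply the divider: V_out = 41.6 × 0.5345 = 22.23 V.
(Unloaded it would be 23.7 V; the load pulls it down.)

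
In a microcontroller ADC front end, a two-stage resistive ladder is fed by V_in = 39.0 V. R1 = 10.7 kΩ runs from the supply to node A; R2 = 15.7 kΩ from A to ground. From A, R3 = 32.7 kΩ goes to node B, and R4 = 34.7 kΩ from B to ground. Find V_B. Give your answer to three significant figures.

Looking into the second stage from A: R3 + R4 = 67.40 kΩ appears in parallel with R2.
R2 ‖ (R3+R4) = 12.73 kΩ.
V_A = 39.0 × 12.73/(10.7 + 12.73) = 21.19 V.
V_B = V_A × 0.5148 = 10.91 V.

V_B ≈ 10.9 V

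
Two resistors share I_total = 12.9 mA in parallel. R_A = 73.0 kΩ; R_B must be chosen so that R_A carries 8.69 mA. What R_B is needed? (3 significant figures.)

R_B ≈ 151 kΩ

In a two-way split, I_A/I_total = R_B/(R_A + R_B).
With f = 0.6736, R_B = R_A · f/(1−f) = 73.0 × 2.064 = 150.7 kΩ.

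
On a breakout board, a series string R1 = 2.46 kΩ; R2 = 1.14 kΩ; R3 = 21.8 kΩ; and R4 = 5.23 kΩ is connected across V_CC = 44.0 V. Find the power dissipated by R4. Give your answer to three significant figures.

P ≈ 10.8 mW

Series current I = V_CC/ΣR = 44.0/30.63 = 1.437 mA.
P = I²R = 2.064 × 5.23 = 10.79 mW.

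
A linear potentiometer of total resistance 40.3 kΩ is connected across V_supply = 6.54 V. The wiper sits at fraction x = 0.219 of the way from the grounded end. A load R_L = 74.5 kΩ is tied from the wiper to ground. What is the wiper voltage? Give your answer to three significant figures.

The pot divides into 31.47 kΩ above the wiper and 8.826 kΩ below.
(x·R_p) ‖ R_L = 7.891 kΩ.
Loaded-divider output: V_out = 6.54 × 0.2005 = 1.311 V.
(Unloaded: V_out = x·V_supply = 1.43 V.)

V_out ≈ 1.31 V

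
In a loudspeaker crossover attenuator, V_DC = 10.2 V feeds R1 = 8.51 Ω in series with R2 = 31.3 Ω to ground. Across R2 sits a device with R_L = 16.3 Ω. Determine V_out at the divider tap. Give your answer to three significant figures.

V_out ≈ 5.69 V

The load sits in parallel with R2, giving an effective lower resistance R2' = R2·R_L/(R2+R_L) = 10.72 Ω.
Then V_out = V_DC · R2'/(R1 + R2') = 10.2 × 10.72/19.23 = 5.686 V.
(Unloaded it would be 8.02 V; the load pulls it down.)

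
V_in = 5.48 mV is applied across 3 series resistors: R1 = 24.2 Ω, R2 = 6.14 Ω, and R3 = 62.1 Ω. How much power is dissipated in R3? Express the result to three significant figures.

Series current I = V_in/ΣR = 5.48/92.44 = 0.05928 mA.
V(R3) = I·R = 3.681 mV; P = V·I = 3.681 × 0.05928 = 0.2182 µW.

P ≈ 0.218 µW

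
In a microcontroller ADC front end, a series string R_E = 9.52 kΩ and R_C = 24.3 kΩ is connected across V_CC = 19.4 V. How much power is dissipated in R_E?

P ≈ 3.13 mW

ΣR = 33.82 kΩ → I = 19.4/33.82 = 0.5736 mA.
P = I²R = 0.3290 × 9.52 = 3.133 mW.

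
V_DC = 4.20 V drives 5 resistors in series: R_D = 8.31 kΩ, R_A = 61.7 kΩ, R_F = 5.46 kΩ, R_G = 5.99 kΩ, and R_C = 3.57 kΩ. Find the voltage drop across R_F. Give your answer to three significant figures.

V ≈ 0.270 V

ΣR = 8.31 + 61.7 + 5.46 + 5.99 + 3.57 = 85.03 kΩ.
V = V_DC · R/ΣR = 4.20 × 0.06421 = 0.2697 V.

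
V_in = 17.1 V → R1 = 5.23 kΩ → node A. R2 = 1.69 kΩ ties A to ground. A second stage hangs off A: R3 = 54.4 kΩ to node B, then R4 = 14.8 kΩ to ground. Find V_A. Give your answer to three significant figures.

V_A ≈ 4.10 V

Node A sees R2 in parallel with the series input of stage 2, R3 + R4 = 69.20 kΩ.
R2 ‖ (R3+R4) = 1.650 kΩ.
V_A = 17.1 × 1.650/(5.23 + 1.650) = 4.100 V.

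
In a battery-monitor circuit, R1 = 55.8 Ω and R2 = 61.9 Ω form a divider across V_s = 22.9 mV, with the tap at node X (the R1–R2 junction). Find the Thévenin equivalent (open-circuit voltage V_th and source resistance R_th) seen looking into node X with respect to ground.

V_th ≈ 12.0 mV, R_th ≈ 29.3 Ω

With X open, the divider is unloaded: V_th = 22.9 × 61.9/117.7 = 12.04 mV.
With V_s suppressed (replaced by a short), R_th = R1 ‖ R2 = (55.80 × 61.9)/(55.80 + 61.9) = 29.35 Ω.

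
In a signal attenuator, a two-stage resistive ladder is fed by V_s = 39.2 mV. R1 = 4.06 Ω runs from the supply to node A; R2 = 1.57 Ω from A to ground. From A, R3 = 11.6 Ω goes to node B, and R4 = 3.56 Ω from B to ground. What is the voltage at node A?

The second stage (R3 + R4 = 15.16 Ω) loads node A in parallel with R2.
R2 ‖ (R3+R4) = 1.423 Ω.
So V_A = 39.2 × 0.2595 = 10.17 mV.

V_A ≈ 10.2 mV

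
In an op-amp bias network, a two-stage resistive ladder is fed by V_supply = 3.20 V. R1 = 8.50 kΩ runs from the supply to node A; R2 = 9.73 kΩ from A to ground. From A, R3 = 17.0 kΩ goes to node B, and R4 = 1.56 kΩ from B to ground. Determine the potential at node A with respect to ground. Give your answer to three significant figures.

Node A sees R2 in parallel with the series input of stage 2, R3 + R4 = 18.56 kΩ.
Effective lower resistance at A: R2 ‖ 18.56 = 6.383 kΩ.
First divider: V_A = V_supply · 6.383/(8.50 + 6.383) = 1.372 V.

V_A ≈ 1.37 V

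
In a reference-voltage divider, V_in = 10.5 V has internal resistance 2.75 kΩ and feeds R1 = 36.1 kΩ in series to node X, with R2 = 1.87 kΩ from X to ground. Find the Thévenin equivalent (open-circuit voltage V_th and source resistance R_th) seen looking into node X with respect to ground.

V_th ≈ 0.482 V, R_th ≈ 1.78 kΩ

R1' = 2.75 + 36.1 = 38.85 kΩ (source resistance + R1).
Open-circuit (no load on X): V_th = V_in · R2/(R1' + R2) = 10.5 × 1.87/(38.85 + 1.87) = 0.4822 V.
Looking into X with the source shorted: R_th = R1'·R2/(R1'+R2) = 38.85 × 1.87/40.72 = 1.784 kΩ.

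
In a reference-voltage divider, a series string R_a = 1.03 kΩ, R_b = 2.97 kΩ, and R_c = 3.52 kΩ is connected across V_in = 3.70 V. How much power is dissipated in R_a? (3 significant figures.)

P ≈ 0.249 mW

Series current I = V_in/ΣR = 3.70/7.520 = 0.4920 mA.
V(R_a) = I·R = 0.5068 V; P = V·I = 0.5068 × 0.4920 = 0.2493 mW.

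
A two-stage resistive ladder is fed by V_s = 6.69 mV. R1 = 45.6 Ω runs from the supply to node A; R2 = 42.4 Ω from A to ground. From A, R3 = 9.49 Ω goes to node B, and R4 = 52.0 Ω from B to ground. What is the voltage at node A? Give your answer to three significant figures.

V_A ≈ 2.37 mV

The second stage (R3 + R4 = 61.49 Ω) loads node A in parallel with R2.
R2 ‖ (R3+R4) = 25.10 Ω.
First divider: V_A = V_s · 25.10/(45.6 + 25.10) = 2.375 mV.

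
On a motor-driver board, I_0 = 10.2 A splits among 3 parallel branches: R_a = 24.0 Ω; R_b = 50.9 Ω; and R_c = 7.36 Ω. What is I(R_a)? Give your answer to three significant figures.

I ≈ 2.16 A

ΣG = 1/24.0 + 1/50.9 + 1/7.36 = 0.1972.
R_a takes the fraction G_k/ΣG = 0.04167/0.1972 = 0.2113, so I = 10.2 × 0.2113 = 2.155 A.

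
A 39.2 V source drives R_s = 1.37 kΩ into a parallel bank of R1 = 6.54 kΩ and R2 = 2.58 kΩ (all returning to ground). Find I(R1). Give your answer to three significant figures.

I ≈ 3.44 mA

Parallel bank: R_p = 1/(1/6.54 + 1/2.58) = 1.850 kΩ.
Node voltage V_A = V_CC · R_p/(R_s + R_p) = 39.2 × 0.5746 = 22.52 V.
I(R1) = V_A / R1 = 22.52/6.54 = 3.444 mA.
(Equivalently: I_total = 12.17 mA, then current-divider fraction G_k/ΣG = 0.2829.)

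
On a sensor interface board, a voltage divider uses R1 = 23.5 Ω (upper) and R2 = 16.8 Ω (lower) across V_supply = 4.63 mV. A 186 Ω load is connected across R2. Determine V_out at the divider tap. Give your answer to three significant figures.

R2 ‖ R_L = (16.8 × 186)/(16.8 + 186) = 15.41 Ω.
Then V_out = V_supply · R2'/(R1 + R2') = 4.63 × 15.41/38.91 = 1.834 mV.

V_out ≈ 1.83 mV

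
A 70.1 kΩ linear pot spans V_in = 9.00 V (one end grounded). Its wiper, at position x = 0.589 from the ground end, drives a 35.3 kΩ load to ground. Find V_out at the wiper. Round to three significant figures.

Lower segment x·R_p = 41.29 kΩ; upper segment (1−x)·R_p = 28.81 kΩ.
(x·R_p) ‖ R_L = 19.03 kΩ.
Then V_out = V_in · 19.03/(28.81 + 19.03) = 3.580 V.

V_out ≈ 3.58 V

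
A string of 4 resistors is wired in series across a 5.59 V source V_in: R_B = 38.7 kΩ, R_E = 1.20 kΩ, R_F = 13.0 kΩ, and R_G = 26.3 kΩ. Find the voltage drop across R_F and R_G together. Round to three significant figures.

Series total: ΣR = 38.7 + 1.20 + 13.0 + 26.3 = 79.20 kΩ.
R_{R_F..R_G} = 13.0 + 26.3 = 39.30 kΩ.
V = V_in · R/ΣR = 5.59 × 0.4962 = 2.774 V.

V ≈ 2.77 V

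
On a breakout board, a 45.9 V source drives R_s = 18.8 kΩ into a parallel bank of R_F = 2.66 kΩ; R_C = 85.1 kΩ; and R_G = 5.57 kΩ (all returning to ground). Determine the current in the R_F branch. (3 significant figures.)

Equivalent of the parallel group: R_p = 1.763 kΩ.
V_A by voltage divider: V_A = 45.9 × 1.763/(18.8 + 1.763) = 3.935 V.
I(R_F) = V_A / R_F = 3.935/2.66 = 1.479 mA.

I ≈ 1.48 mA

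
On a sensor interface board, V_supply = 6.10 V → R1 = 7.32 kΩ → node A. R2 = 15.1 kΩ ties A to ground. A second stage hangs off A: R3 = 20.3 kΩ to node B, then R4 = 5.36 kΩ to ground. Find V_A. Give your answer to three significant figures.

Looking into the second stage from A: R3 + R4 = 25.66 kΩ appears in parallel with R2.
Effective lower resistance at A: R2 ‖ 25.66 = 9.506 kΩ.
First divider: V_A = V_supply · 9.506/(7.32 + 9.506) = 3.446 V.

V_A ≈ 3.45 V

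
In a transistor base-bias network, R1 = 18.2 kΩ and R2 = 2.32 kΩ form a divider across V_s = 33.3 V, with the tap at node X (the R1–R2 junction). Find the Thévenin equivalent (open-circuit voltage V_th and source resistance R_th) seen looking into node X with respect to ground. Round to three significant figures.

V_th ≈ 3.76 V, R_th ≈ 2.06 kΩ

Open-circuit (no load on X): V_th = V_s · R2/(R1 + R2) = 33.3 × 2.32/(18.20 + 2.32) = 3.765 V.
With V_s suppressed (replaced by a short), R_th = R1 ‖ R2 = (18.20 × 2.32)/(18.20 + 2.32) = 2.058 kΩ.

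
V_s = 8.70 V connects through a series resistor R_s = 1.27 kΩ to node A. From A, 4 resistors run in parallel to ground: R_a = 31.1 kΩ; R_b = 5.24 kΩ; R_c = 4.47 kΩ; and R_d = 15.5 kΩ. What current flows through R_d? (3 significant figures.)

Equivalent of the parallel group: R_p = 1.956 kΩ.
Node voltage V_A = V_s · R_p/(R_s + R_p) = 8.70 × 0.6063 = 5.275 V.
Branch current I = V_A/R_d = 5.275/15.5 = 0.3403 mA.
(Equivalently: I_total = 2.697 mA, then current-divider fraction G_k/ΣG = 0.1262.)

I ≈ 0.340 mA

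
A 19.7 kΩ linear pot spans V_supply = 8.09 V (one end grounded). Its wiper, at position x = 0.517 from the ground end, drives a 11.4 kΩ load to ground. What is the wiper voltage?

V_out ≈ 2.92 V

Lower segment x·R_p = 10.18 kΩ; upper segment (1−x)·R_p = 9.515 kΩ.
(x·R_p) ‖ R_L = 5.379 kΩ.
Loaded-divider output: V_out = 8.09 × 0.3612 = 2.922 V.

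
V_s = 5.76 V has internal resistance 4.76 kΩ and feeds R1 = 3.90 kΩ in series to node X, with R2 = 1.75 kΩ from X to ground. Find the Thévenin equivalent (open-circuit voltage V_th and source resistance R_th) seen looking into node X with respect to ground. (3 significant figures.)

V_th ≈ 0.968 V, R_th ≈ 1.46 kΩ

R1' = 4.76 + 3.90 = 8.660 kΩ (source resistance + R1).
With X open, the divider is unloaded: V_th = 5.76 × 1.75/10.41 = 0.9683 V.
Looking into X with the source shorted: R_th = R1'·R2/(R1'+R2) = 8.660 × 1.75/10.41 = 1.456 kΩ.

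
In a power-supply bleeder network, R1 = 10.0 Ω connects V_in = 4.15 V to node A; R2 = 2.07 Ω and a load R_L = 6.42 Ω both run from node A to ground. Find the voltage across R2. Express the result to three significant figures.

The load sits in parallel with R2, giving an effective lower resistance R2' = R2·R_L/(R2+R_L) = 1.565 Ω.
Now apply the divider: V_out = 4.15 × 0.1353 = 0.5617 V.

V_out ≈ 0.562 V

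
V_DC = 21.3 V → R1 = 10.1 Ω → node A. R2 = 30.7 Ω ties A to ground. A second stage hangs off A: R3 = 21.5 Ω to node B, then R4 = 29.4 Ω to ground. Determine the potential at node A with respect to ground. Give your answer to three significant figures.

V_A ≈ 13.9 V

Node A sees R2 in parallel with the series input of stage 2, R3 + R4 = 50.90 Ω.
Effective lower resistance at A: R2 ‖ 50.90 = 19.15 Ω.
So V_A = 21.3 × 0.6547 = 13.95 V.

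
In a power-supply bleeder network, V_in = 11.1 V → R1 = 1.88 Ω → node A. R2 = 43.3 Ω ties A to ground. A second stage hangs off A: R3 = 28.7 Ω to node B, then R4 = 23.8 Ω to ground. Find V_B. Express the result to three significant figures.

Node A sees R2 in parallel with the series input of stage 2, R3 + R4 = 52.50 Ω.
R2 ‖ (R3+R4) = 23.73 Ω.
So V_A = 11.1 × 0.9266 = 10.29 V.
V_B = V_A × 0.4533 = 4.663 V.

V_B ≈ 4.66 V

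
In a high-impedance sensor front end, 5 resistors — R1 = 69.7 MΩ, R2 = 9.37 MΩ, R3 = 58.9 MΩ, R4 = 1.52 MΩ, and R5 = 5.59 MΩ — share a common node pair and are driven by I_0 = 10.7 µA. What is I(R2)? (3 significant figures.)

Total conductance ΣG = 1/69.7 + 1/9.37 + 1/58.9 + 1/1.52 + 1/5.59 = 0.9748 (units of 1/MΩ).
R2 takes the fraction G_k/ΣG = 0.1067/0.9748 = 0.1095, so I = 10.7 × 0.1095 = 1.171 µA.

I ≈ 1.17 µA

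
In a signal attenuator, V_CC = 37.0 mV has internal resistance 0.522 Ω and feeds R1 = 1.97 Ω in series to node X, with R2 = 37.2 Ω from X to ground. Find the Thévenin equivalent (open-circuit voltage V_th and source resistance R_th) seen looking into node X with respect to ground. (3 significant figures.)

V_th ≈ 34.7 mV, R_th ≈ 2.34 Ω

R1' = 0.522 + 1.97 = 2.492 Ω (source resistance + R1).
V_th is the unloaded tap voltage: V_CC · R2/(R1'+R2) = 37.0 × 0.9372 = 34.68 mV.
With V_CC suppressed (replaced by a short), R_th = R1' ‖ R2 = (2.492 × 37.2)/(2.492 + 37.2) = 2.336 Ω.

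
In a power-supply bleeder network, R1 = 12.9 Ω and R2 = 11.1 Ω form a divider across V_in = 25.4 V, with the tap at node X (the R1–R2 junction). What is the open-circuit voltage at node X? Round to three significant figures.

Open-circuit (no load on X): V_th = V_in · R2/(R1 + R2) = 25.4 × 11.1/(12.90 + 11.1) = 11.75 V.

V_th ≈ 11.7 V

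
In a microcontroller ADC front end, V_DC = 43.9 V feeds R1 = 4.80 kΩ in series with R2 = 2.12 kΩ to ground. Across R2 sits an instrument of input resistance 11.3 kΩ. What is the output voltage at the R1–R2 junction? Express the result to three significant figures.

The load sits in parallel with R2, giving an effective lower resistance R2' = R2·R_L/(R2+R_L) = 1.785 kΩ.
Voltage divider with the loaded lower leg: V_out = 43.9 × 1.785/(4.80 + 1.785) = 43.9 × 0.2711 = 11.90 V.
(Unloaded it would be 13.4 V; the load pulls it down.)

V_out ≈ 11.9 V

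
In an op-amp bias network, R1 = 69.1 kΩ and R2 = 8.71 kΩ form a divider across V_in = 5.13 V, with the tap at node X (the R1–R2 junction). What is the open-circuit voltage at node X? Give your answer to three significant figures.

V_th ≈ 0.574 V

With X open, the divider is unloaded: V_th = 5.13 × 8.71/77.81 = 0.5742 V.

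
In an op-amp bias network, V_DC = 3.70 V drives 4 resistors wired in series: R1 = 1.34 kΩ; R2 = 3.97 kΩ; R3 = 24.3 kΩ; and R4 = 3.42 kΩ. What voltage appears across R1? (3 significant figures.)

V ≈ 0.150 V

ΣR = 1.34 + 3.97 + 24.3 + 3.42 = 33.03 kΩ.
V = V_DC · R/ΣR = 3.70 × 0.04057 = 0.1501 V.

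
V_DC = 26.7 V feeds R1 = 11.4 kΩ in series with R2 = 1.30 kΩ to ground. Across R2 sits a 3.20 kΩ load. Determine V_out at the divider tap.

The load sits in parallel with R2, giving an effective lower resistance R2' = R2·R_L/(R2+R_L) = 0.9244 kΩ.
Voltage divider with the loaded lower leg: V_out = 26.7 × 0.9244/(11.4 + 0.9244) = 26.7 × 0.07501 = 2.003 V.

V_out ≈ 2.00 V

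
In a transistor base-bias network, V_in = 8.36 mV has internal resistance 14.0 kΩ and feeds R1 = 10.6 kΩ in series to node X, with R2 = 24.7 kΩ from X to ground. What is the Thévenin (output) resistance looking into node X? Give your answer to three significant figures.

R_th ≈ 12.3 kΩ

R1' = 14.0 + 10.6 = 24.60 kΩ (source resistance + R1).
Looking into X with the source shorted: R_th = R1'·R2/(R1'+R2) = 24.60 × 24.7/49.30 = 12.32 kΩ.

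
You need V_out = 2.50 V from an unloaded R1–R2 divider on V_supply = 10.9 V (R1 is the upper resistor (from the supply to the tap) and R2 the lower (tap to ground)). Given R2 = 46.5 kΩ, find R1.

R1 ≈ 156 kΩ

V_out/V_supply = R2/(R1+R2) = 0.2294.
So R1 = R2 · (V_supply/V_out − 1) = 46.5 × (10.9/2.50 − 1) = 46.5 × 3.360 = 156.2 kΩ.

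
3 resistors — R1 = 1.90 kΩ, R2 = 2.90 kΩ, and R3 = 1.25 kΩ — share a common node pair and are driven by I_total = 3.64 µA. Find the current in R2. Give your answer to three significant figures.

I ≈ 0.751 µA

ΣG = 1/1.90 + 1/2.90 + 1/1.25 = 1.671.
By the current-divider rule, I = I_total · G_k/ΣG = 3.64 × 0.2063 = 0.7511 µA.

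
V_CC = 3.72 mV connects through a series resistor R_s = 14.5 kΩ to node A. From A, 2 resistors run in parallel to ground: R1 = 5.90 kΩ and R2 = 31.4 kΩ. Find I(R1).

I ≈ 0.161 µA

Combine the parallel branches: R_p = (1/5.90 + 1/31.4)⁻¹ = 4.967 kΩ.
Node voltage V_A = V_CC · R_p/(R_s + R_p) = 3.72 × 0.2551 = 0.9491 mV.
I(R1) = V_A / R1 = 0.9491/5.90 = 0.1609 µA.
(Check via current divider: I_total = 0.1911 µA; share G_k/ΣG = 0.8418 → same result.)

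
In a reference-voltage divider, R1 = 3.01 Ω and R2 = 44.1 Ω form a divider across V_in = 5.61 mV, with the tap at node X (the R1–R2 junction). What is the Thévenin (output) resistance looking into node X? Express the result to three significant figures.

R_th ≈ 2.82 Ω

With V_in suppressed (replaced by a short), R_th = R1 ‖ R2 = (3.010 × 44.1)/(3.010 + 44.1) = 2.818 Ω.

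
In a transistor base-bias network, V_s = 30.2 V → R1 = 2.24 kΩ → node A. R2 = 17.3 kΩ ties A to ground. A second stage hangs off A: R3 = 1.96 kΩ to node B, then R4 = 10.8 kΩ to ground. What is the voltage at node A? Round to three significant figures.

V_A ≈ 23.1 V

The second stage (R3 + R4 = 12.76 kΩ) loads node A in parallel with R2.
R2 ‖ (R3+R4) = 7.344 kΩ.
First divider: V_A = V_s · 7.344/(2.24 + 7.344) = 23.14 V.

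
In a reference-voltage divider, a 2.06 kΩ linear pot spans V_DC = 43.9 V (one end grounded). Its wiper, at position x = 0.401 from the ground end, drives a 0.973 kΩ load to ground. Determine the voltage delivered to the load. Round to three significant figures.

V_out ≈ 11.7 V

Split the track: R_lower = x·R_p = 0.8261 kΩ, R_upper = (1−x)·R_p = 1.234 kΩ.
(x·R_p) ‖ R_L = 0.4468 kΩ.
Loaded-divider output: V_out = 43.9 × 0.2658 = 11.67 V.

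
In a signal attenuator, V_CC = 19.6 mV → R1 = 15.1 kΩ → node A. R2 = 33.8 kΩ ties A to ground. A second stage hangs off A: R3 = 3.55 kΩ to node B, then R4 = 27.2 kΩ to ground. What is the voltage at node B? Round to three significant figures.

V_B ≈ 8.95 mV

The second stage (R3 + R4 = 30.75 kΩ) loads node A in parallel with R2.
Effective lower resistance at A: R2 ‖ 30.75 = 16.10 kΩ.
First divider: V_A = V_CC · 16.10/(15.1 + 16.10) = 10.11 mV.
Then the unloaded second divider: V_B = V_A × R4/(R3+R4) = 10.11 × 0.8846 = 8.947 mV.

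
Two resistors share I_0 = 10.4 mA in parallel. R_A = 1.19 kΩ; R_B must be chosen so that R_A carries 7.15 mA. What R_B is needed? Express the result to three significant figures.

R_B ≈ 2.62 kΩ

In a two-way split, I_A/I_0 = R_B/(R_A + R_B).
With f = 0.6875, R_B = R_A · f/(1−f) = 1.19 × 2.200 = 2.618 kΩ.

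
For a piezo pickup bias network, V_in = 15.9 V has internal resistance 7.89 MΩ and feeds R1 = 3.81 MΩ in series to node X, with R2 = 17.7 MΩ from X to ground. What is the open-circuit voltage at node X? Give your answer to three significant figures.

V_th ≈ 9.57 V

R1' = 7.89 + 3.81 = 11.70 MΩ (source resistance + R1).
Open-circuit (no load on X): V_th = V_in · R2/(R1' + R2) = 15.9 × 17.7/(11.70 + 17.7) = 9.572 V.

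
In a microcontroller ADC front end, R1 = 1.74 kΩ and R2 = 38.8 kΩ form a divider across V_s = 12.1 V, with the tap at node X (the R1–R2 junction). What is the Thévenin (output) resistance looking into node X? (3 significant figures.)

R_th ≈ 1.67 kΩ

Looking into X with the source shorted: R_th = R1·R2/(R1+R2) = 1.740 × 38.8/40.54 = 1.665 kΩ.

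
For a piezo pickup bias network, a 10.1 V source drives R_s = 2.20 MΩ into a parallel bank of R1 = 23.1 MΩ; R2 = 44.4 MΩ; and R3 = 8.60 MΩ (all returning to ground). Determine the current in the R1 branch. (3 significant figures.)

Combine the parallel branches: R_p = (1/23.1 + 1/44.4 + 1/8.60)⁻¹ = 5.492 MΩ.
Node voltage V_A = V_in · R_p/(R_s + R_p) = 10.1 × 0.7140 = 7.211 V.
I(R1) = V_A / R1 = 7.211/23.1 = 0.3122 µA.
(Equivalently: I_total = 1.313 µA, then current-divider fraction G_k/ΣG = 0.2377.)

I ≈ 0.312 µA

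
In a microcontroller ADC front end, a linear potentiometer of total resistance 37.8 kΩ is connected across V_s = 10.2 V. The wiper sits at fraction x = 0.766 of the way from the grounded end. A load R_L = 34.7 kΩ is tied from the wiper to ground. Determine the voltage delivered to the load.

The pot divides into 8.845 kΩ above the wiper and 28.95 kΩ below.
(x·R_p) ‖ R_L = 15.78 kΩ.
V_out = 10.2 × 15.78/(8.845 + 15.78) = 6.537 V.

V_out ≈ 6.54 V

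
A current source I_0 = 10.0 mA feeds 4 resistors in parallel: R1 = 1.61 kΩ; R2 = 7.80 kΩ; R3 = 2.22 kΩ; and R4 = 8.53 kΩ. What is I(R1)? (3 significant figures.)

Conductances: ΣG = 1/1.61 + 1/7.80 + 1/2.22 + 1/8.53 = 1.317 (1/kΩ).
R1 takes the fraction G_k/ΣG = 0.6211/1.317 = 0.4716, so I = 10.0 × 0.4716 = 4.716 mA.

I ≈ 4.72 mA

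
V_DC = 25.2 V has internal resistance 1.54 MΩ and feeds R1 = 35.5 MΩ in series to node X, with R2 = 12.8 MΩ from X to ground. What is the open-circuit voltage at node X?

V_th ≈ 6.47 V

R1' = 1.54 + 35.5 = 37.04 MΩ (source resistance + R1).
V_th is the unloaded tap voltage: V_DC · R2/(R1'+R2) = 25.2 × 0.2568 = 6.472 V.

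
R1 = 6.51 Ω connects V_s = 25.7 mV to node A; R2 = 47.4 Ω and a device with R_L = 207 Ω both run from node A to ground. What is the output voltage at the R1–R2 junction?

R2 ‖ R_L = (47.4 × 207)/(47.4 + 207) = 38.57 Ω.
Then V_out = V_s · R2'/(R1 + R2') = 25.7 × 38.57/45.08 = 21.99 mV.
(Unloaded it would be 22.6 mV; the load pulls it down.)

V_out ≈ 22.0 mV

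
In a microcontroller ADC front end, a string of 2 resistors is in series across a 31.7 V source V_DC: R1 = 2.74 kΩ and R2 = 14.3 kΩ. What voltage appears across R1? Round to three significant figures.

V ≈ 5.10 V

Total series resistance ΣR = 2.74 + 14.3 = 17.04 kΩ.
By the voltage-divider rule, V = 31.7 × 2.740/17.04 = 5.097 V.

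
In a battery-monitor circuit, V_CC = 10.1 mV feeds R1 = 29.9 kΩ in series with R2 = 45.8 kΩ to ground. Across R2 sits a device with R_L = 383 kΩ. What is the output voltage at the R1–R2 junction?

The load sits in parallel with R2, giving an effective lower resistance R2' = R2·R_L/(R2+R_L) = 40.91 kΩ.
Now apply the divider: V_out = 10.1 × 0.5777 = 5.835 mV.
(Unloaded it would be 6.11 mV; the load pulls it down.)

V_out ≈ 5.84 mV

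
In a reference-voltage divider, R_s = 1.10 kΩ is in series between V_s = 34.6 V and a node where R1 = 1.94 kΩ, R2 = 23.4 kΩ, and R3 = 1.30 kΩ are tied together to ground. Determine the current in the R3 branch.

I ≈ 10.8 mA

Parallel bank: R_p = 1/(1/1.94 + 1/23.4 + 1/1.30) = 0.7533 kΩ.
V_A by voltage divider: V_A = 34.6 × 0.7533/(1.10 + 0.7533) = 14.06 V.
Branch current I = V_A/R3 = 14.06/1.30 = 10.82 mA.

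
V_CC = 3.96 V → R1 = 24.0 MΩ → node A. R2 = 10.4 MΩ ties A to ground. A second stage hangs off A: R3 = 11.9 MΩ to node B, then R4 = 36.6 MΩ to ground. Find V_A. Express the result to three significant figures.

The second stage (R3 + R4 = 48.50 MΩ) loads node A in parallel with R2.
R2 ‖ (R3+R4) = 8.564 MΩ.
V_A = 3.96 × 8.564/(24.0 + 8.564) = 1.041 V.

V_A ≈ 1.04 V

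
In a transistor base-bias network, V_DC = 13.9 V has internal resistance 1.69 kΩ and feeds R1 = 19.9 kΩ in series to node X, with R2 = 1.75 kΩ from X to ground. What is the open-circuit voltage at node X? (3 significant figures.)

R1' = 1.69 + 19.9 = 21.59 kΩ (source resistance + R1).
Open-circuit (no load on X): V_th = V_DC · R2/(R1' + R2) = 13.9 × 1.75/(21.59 + 1.75) = 1.042 V.

V_th ≈ 1.04 V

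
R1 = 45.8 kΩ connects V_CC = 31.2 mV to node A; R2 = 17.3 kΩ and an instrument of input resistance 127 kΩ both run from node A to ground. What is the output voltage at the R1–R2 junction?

R2 ‖ R_L = (17.3 × 127)/(17.3 + 127) = 15.23 kΩ.
Voltage divider with the loaded lower leg: V_out = 31.2 × 15.23/(45.8 + 15.23) = 31.2 × 0.2495 = 7.784 mV.

V_out ≈ 7.78 mV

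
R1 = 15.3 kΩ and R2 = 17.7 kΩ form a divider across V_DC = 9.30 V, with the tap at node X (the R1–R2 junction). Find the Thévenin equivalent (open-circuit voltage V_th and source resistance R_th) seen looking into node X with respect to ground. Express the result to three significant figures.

V_th ≈ 4.99 V, R_th ≈ 8.21 kΩ

With X open, the divider is unloaded: V_th = 9.30 × 17.7/33.00 = 4.988 V.
Looking into X with the source shorted: R_th = R1·R2/(R1+R2) = 15.30 × 17.7/33.00 = 8.206 kΩ.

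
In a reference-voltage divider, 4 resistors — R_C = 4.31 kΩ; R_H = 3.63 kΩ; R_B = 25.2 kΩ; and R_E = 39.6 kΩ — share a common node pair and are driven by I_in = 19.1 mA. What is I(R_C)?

I ≈ 7.74 mA

ΣG = 1/4.31 + 1/3.63 + 1/25.2 + 1/39.6 = 0.5724.
R_C takes the fraction G_k/ΣG = 0.2320/0.5724 = 0.4053, so I = 19.1 × 0.4053 = 7.742 mA.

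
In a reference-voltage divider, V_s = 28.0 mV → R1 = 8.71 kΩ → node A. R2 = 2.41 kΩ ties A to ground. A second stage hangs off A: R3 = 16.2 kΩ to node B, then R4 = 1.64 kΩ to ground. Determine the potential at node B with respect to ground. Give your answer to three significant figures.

V_B ≈ 0.504 mV

Looking into the second stage from A: R3 + R4 = 17.84 kΩ appears in parallel with R2.
R2 ‖ (R3+R4) = 2.123 kΩ.
V_A = 28.0 × 2.123/(8.71 + 2.123) = 5.488 mV.
Then the unloaded second divider: V_B = V_A × R4/(R3+R4) = 5.488 × 0.09193 = 0.5045 mV.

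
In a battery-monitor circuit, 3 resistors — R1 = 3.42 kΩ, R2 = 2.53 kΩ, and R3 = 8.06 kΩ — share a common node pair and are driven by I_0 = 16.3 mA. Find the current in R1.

Conductances: ΣG = 1/3.42 + 1/2.53 + 1/8.06 = 0.8117 (1/kΩ).
By the current-divider rule, I = I_0 · G_k/ΣG = 16.3 × 0.3602 = 5.872 mA.

I ≈ 5.87 mA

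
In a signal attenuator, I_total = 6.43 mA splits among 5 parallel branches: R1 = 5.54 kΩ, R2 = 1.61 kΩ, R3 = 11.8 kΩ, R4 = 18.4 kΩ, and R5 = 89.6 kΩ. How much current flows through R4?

I ≈ 0.367 mA

ΣG = 1/5.54 + 1/1.61 + 1/11.8 + 1/18.4 + 1/89.6 = 0.9519.
Current divider: I(R4) = I_total · G_k/ΣG = 6.43 × (0.05435/0.9519) = 6.43 × 0.05710 = 0.3671 mA.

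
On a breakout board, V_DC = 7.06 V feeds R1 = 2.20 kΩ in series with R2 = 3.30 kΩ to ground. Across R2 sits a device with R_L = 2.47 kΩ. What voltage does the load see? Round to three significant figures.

First combine the lower leg with the load: R2 ‖ R_L = 1.413 kΩ.
Then V_out = V_DC · R2'/(R1 + R2') = 7.06 × 1.413/3.613 = 2.761 V.

V_out ≈ 2.76 V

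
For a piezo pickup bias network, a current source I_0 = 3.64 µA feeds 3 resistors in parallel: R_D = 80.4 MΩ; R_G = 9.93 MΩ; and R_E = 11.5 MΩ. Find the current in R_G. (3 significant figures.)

Total conductance ΣG = 1/80.4 + 1/9.93 + 1/11.5 = 0.2001 (units of 1/MΩ).
By the current-divider rule, I = I_0 · G_k/ΣG = 3.64 × 0.5033 = 1.832 µA.

I ≈ 1.83 µA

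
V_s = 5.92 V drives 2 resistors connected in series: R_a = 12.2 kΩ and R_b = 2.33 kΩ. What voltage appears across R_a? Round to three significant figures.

V ≈ 4.97 V

Total series resistance ΣR = 12.2 + 2.33 = 14.53 kΩ.
By the voltage-divider rule, V = 5.92 × 12.20/14.53 = 4.971 V.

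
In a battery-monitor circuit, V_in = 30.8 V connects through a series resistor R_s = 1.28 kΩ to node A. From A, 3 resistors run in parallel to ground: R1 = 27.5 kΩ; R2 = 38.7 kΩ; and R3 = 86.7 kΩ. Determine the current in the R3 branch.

I ≈ 0.325 mA

Combine the parallel branches: R_p = (1/27.5 + 1/38.7 + 1/86.7)⁻¹ = 13.56 kΩ.
V_A = 30.8 × 13.56/14.84 = 28.14 V.
I(R3) = V_A / R3 = 28.14/86.7 = 0.3246 mA.
(Check via current divider: I_total = 2.075 mA; share G_k/ΣG = 0.1564 → same result.)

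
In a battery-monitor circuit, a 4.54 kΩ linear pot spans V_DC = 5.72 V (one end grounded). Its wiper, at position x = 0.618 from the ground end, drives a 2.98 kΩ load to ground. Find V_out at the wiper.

V_out ≈ 2.60 V

Split the track: R_lower = x·R_p = 2.806 kΩ, R_upper = (1−x)·R_p = 1.734 kΩ.
(x·R_p) ‖ R_L = 1.445 kΩ.
Loaded-divider output: V_out = 5.72 × 0.4545 = 2.600 V.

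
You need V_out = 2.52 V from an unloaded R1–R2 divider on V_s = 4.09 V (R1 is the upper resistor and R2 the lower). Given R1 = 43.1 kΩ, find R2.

R2 ≈ 69.2 kΩ

The divider ratio is R2/(R1+R2) = 2.52/4.09 = 0.6161.
R2 = R1 · 0.6161/(1 − 0.6161) = 69.18 kΩ.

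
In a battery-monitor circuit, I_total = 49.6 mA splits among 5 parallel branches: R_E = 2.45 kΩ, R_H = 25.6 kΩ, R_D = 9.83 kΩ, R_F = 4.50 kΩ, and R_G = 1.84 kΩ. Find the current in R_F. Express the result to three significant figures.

I ≈ 8.38 mA

Conductances: ΣG = 1/2.45 + 1/25.6 + 1/9.83 + 1/4.50 + 1/1.84 = 1.315 (1/kΩ).
By the current-divider rule, I = I_total · G_k/ΣG = 49.6 × 0.1690 = 8.384 mA.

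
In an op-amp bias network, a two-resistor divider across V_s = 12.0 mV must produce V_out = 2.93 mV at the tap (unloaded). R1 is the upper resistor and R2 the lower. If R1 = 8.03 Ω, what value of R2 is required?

The divider ratio is R2/(R1+R2) = 2.93/12.0 = 0.2442.
Rearranging, R2 = R1·k/(1−k) = 8.03 × 0.3230 = 2.594 Ω.

R2 ≈ 2.59 Ω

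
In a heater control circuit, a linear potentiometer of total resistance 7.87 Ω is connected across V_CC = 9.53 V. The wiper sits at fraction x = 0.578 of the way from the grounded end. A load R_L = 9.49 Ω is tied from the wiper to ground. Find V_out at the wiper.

Lower segment x·R_p = 4.549 Ω; upper segment (1−x)·R_p = 3.321 Ω.
(x·R_p) ‖ R_L = 3.075 Ω.
Loaded-divider output: V_out = 9.53 × 0.4808 = 4.582 V.

V_out ≈ 4.58 V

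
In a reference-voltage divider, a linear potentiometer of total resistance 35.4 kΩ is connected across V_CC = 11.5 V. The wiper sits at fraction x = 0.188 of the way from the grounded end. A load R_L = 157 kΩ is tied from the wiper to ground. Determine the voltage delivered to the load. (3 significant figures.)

V_out ≈ 2.09 V

Lower segment x·R_p = 6.655 kΩ; upper segment (1−x)·R_p = 28.74 kΩ.
Lower segment in parallel with the load: 6.655 ‖ 157 = 6.385 kΩ.
Then V_out = V_CC · 6.385/(28.74 + 6.385) = 2.090 V.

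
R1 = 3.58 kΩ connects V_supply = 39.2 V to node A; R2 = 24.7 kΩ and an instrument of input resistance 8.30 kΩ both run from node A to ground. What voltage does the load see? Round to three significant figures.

R2 ‖ R_L = (24.7 × 8.30)/(24.7 + 8.30) = 6.212 kΩ.
Now apply the divider: V_out = 39.2 × 0.6344 = 24.87 V.
(Unloaded it would be 34.2 V; the load pulls it down.)

V_out ≈ 24.9 V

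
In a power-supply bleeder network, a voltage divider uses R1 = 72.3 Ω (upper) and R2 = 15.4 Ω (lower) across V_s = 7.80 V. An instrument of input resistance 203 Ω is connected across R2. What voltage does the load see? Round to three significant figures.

V_out ≈ 1.29 V

First combine the lower leg with the load: R2 ‖ R_L = 14.31 Ω.
Voltage divider with the loaded lower leg: V_out = 7.80 × 14.31/(72.3 + 14.31) = 7.80 × 0.1653 = 1.289 V.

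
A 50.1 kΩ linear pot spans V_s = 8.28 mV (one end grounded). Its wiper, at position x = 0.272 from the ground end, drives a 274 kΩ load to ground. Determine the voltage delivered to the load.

Split the track: R_lower = x·R_p = 13.63 kΩ, R_upper = (1−x)·R_p = 36.47 kΩ.
R_L loads the lower segment: effective lower R = 12.98 kΩ.
Then V_out = V_s · 12.98/(36.47 + 12.98) = 2.173 mV.

V_out ≈ 2.17 mV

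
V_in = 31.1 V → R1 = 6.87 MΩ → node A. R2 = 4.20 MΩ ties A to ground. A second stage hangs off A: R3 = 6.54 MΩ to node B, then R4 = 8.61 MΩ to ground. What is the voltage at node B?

Node A sees R2 in parallel with the series input of stage 2, R3 + R4 = 15.15 MΩ.
Effective lower resistance at A: R2 ‖ 15.15 = 3.288 MΩ.
V_A = 31.1 × 3.288/(6.87 + 3.288) = 10.07 V.
Then the unloaded second divider: V_B = V_A × R4/(R3+R4) = 10.07 × 0.5683 = 5.721 V.

V_B ≈ 5.72 V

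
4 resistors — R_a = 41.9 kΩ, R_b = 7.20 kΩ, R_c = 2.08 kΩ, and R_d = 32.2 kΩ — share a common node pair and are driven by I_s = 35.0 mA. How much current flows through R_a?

I ≈ 1.24 mA

Conductances: ΣG = 1/41.9 + 1/7.20 + 1/2.08 + 1/32.2 = 0.6746 (1/kΩ).
By the current-divider rule, I = I_s · G_k/ΣG = 35.0 × 0.03538 = 1.238 mA.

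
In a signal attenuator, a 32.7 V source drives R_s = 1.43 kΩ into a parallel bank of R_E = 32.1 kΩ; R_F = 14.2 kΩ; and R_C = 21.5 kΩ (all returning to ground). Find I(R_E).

Combine the parallel branches: R_p = (1/32.1 + 1/14.2 + 1/21.5)⁻¹ = 6.753 kΩ.
V_A = 32.7 × 6.753/8.183 = 26.99 V.
I(R_E) = V_A / R_E = 26.99/32.1 = 0.8407 mA.
(Check via current divider: I_total = 3.996 mA; share G_k/ΣG = 0.2104 → same result.)

I ≈ 0.841 mA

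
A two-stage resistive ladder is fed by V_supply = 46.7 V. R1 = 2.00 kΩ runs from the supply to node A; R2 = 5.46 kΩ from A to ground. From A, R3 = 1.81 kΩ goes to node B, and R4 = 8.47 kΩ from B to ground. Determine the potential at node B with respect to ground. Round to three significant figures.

Node A sees R2 in parallel with the series input of stage 2, R3 + R4 = 10.28 kΩ.
Effective lower resistance at A: R2 ‖ 10.28 = 3.566 kΩ.
First divider: V_A = V_supply · 3.566/(2.00 + 3.566) = 29.92 V.
Stage 2 is unloaded, so V_B = V_A · R4/(R3+R4) = 29.92 × 8.47/10.28 = 24.65 V.

V_B ≈ 24.7 V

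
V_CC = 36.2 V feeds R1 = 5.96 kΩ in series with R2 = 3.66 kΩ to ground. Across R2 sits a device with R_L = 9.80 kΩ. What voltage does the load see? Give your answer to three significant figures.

V_out ≈ 11.2 V

R2 ‖ R_L = (3.66 × 9.80)/(3.66 + 9.80) = 2.665 kΩ.
Voltage divider with the loaded lower leg: V_out = 36.2 × 2.665/(5.96 + 2.665) = 36.2 × 0.3090 = 11.18 V.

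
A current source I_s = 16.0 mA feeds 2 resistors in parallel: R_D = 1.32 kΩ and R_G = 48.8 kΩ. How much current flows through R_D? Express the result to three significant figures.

I ≈ 15.6 mA

Two-branch current divider: I_k = I_s · R_other/(R_1 + R_2).
I(R_D) = 16.0 × 48.8/(1.32 + 48.8) = 16.0 × 0.9737 = 15.58 mA.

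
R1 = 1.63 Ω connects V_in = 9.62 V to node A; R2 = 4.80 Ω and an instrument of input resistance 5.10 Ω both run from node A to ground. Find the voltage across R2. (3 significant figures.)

V_out ≈ 5.80 V

First combine the lower leg with the load: R2 ‖ R_L = 2.473 Ω.
Then V_out = V_in · R2'/(R1 + R2') = 9.62 × 2.473/4.103 = 5.798 V.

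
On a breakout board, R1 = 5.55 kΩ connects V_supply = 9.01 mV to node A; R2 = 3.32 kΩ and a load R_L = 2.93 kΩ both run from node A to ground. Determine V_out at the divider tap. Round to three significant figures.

V_out ≈ 1.97 mV

R2 ‖ R_L = (3.32 × 2.93)/(3.32 + 2.93) = 1.556 kΩ.
Then V_out = V_supply · R2'/(R1 + R2') = 9.01 × 1.556/7.106 = 1.973 mV.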